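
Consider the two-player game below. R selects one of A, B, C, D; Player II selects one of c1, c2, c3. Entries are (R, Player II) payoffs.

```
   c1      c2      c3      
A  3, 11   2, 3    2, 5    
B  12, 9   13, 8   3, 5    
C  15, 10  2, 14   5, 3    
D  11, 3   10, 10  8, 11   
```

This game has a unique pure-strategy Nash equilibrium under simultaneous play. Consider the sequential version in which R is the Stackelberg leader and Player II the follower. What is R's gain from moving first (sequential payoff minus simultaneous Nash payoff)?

Solve by backward induction (R leads).
- A: BR = c1, leader payoff 3.
- B: BR = c1, leader payoff 12.
- C: BR = c2, leader payoff 2.
- D: BR = c3, leader payoff 8.
R's induced payoffs are 3, 12, 2, 8, so R commits to B. Subgame-perfect outcome: (B, c1) with payoffs (12, 9).
For the simultaneous game, intersect best replies.
R's best replies: c1→C; c2→B; c3→D.
Player II's best replies: A→c1; B→c1; C→c2; D→c3.
Only (D, c3) has each player best-responding; Nash payoffs (8, 11).
R's commitment gain: 12 − 8 = 4.

4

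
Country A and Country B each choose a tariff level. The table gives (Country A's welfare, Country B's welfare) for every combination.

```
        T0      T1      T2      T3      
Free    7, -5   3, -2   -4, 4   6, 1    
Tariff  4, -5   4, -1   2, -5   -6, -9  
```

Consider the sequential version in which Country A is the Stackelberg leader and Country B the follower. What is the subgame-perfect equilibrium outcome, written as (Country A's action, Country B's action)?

Country B best-responds to each possible Country A move:
- Free: Country B compares -5, -2, 4, 1 and picks T2; Country A would get -4.
- Tariff: Country B compares -5, -1, -5, -9 and picks T1; Country A would get 4.
Among -4, 4, the best is 4 at Tariff. Subgame-perfect outcome: (Tariff, T1) with payoffs (4, -1).

(Tariff, T1)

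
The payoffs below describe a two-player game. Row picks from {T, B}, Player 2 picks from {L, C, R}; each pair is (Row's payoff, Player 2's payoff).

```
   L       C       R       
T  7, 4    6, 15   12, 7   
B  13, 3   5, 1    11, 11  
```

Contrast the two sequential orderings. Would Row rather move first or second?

If Row leads: Player 2's best replies are T→C, B→R; Row's induced payoffs 6, 11; outcome (B, R), payoffs (11, 11).
If Player 2 leads: Row's best replies are L→B, C→T, R→T; Player 2's induced payoffs 3, 15, 7; outcome (T, C), payoffs (6, 15).
Row gets 11 moving first and 6 moving second, so Row prefers to move first.

first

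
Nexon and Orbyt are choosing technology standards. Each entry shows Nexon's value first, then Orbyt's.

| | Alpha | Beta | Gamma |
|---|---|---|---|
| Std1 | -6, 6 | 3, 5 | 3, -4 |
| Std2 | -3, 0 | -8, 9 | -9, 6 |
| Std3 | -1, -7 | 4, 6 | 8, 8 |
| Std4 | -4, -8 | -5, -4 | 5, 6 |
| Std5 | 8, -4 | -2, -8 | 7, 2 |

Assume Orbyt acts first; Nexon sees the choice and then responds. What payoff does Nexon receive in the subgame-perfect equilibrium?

Work backward from Nexon's decision.
- Alpha: Nexon compares -6, -3, -1, -4, 8 and picks Std5; Orbyt would get -4.
- Beta: Nexon compares 3, -8, 4, -5, -2 and picks Std3; Orbyt would get 6.
- Gamma: Nexon compares 3, -9, 8, 5, 7 and picks Std3; Orbyt would get 8.
Among -4, 6, 8, the best is 8 at Gamma. Subgame-perfect outcome: (Std3, Gamma) with payoffs (8, 8).

8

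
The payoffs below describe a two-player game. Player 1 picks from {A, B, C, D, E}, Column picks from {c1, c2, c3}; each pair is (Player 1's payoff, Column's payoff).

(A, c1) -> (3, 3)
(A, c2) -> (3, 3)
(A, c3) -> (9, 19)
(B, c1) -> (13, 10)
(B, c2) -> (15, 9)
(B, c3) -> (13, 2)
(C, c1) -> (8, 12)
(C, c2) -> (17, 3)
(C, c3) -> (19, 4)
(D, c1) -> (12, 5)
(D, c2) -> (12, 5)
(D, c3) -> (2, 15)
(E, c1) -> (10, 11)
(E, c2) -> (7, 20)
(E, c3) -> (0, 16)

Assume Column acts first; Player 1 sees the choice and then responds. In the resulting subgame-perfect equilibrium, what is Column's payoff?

Solve by backward induction (Column leads).
- c1: Player 1 compares 3, 13, 8, 12, 10 and picks B; Column would get 10.
- c2: Player 1 compares 3, 15, 17, 12, 7 and picks C; Column would get 3.
- c3: Player 1 compares 9, 13, 19, 2, 0 and picks C; Column would get 4.
Among 10, 3, 4, the best is 10 at c1. Subgame-perfect outcome: (B, c1) with payoffs (13, 10).

10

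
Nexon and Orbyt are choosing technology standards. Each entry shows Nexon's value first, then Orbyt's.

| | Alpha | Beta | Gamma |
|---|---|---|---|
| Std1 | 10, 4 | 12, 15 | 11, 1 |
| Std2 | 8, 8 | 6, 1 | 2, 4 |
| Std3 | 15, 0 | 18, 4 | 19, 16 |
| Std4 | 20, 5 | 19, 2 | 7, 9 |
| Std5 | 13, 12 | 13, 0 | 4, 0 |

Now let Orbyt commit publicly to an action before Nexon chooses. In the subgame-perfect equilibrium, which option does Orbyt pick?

Gamma

Nexon best-responds to each possible Orbyt move:
- Alpha: BR = Std4, leader payoff 5.
- Beta: BR = Std4, leader payoff 2.
- Gamma: BR = Std3, leader payoff 16.
Maximizing over 5, 2, 16, Orbyt chooses Gamma. Subgame-perfect outcome: (Std3, Gamma) with payoffs (19, 16).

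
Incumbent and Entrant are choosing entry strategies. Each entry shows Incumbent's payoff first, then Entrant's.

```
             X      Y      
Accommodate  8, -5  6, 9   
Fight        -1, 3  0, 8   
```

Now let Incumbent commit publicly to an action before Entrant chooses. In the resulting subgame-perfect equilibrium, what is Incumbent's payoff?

6

Backward induction with Incumbent moving first.
- Accommodate: BR = Y, leader payoff 6.
- Fight: BR = Y, leader payoff 0.
Maximizing over 6, 0, Incumbent chooses Accommodate. Subgame-perfect outcome: (Accommodate, Y) with payoffs (6, 9).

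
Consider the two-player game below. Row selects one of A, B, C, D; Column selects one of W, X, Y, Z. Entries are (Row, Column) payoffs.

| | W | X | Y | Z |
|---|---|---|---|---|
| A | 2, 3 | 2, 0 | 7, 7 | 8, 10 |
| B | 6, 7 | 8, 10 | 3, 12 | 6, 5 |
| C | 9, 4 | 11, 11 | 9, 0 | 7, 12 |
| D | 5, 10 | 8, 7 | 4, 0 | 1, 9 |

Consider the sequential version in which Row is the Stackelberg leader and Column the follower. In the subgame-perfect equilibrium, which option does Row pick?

Work backward from Column's decision.
- A → Column plays Z (best of 3, 0, 7, 10); Row gets 8.
- B → Column plays Y (best of 7, 10, 12, 5); Row gets 3.
- C → Column plays Z (best of 4, 11, 0, 12); Row gets 7.
- D → Column plays W (best of 10, 7, 0, 9); Row gets 5.
Among 8, 3, 7, 5, the best is 8 at A. Subgame-perfect outcome: (A, Z) with payoffs (8, 10).

A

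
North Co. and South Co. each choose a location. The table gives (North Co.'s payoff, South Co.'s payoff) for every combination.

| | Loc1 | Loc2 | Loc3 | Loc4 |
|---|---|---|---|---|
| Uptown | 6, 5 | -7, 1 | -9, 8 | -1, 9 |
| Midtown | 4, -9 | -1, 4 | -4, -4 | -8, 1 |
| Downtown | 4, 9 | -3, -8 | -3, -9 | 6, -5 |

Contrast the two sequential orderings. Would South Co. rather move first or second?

If North Co. leads: South Co.'s best replies are Uptown→Loc4, Midtown→Loc2, Downtown→Loc1; North Co.'s induced payoffs -1, -1, 4; outcome (Downtown, Loc1), payoffs (4, 9).
If South Co. leads: North Co.'s best replies are Loc1→Uptown, Loc2→Midtown, Loc3→Downtown, Loc4→Downtown; South Co.'s induced payoffs 5, 4, -9, -5; outcome (Uptown, Loc1), payoffs (6, 5).
South Co. gets 5 moving first and 9 moving second, so South Co. prefers to move second.

second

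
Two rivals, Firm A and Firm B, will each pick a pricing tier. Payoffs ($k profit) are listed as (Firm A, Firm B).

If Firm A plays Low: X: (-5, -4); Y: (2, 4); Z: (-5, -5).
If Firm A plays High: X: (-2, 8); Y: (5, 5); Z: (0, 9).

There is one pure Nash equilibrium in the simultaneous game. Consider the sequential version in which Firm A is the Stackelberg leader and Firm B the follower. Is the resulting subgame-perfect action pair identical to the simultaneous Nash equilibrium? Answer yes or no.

no

Work backward from Firm B's decision.
- Low → Firm B plays Y (best of -4, 4, -5); Firm A gets 2.
- High → Firm B plays Z (best of 8, 5, 9); Firm A gets 0.
Among 2, 0, the best is 2 at Low. Subgame-perfect outcome: (Low, Y) with payoffs (2, 4).
For the simultaneous game, intersect best replies.
Firm A's best replies: X→High; Y→High; Z→High.
Firm B's best replies: Low→Y; High→Z.
The unique mutual best reply is (High, Z), giving (0, 9).
Sequential outcome (Low, Y) differs from the Nash profile (High, Z).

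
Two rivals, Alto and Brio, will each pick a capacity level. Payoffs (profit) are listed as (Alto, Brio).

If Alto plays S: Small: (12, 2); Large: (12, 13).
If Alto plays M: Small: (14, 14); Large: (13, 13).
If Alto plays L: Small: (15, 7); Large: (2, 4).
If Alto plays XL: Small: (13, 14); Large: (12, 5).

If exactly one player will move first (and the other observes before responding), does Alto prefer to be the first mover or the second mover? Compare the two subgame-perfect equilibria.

first

If Alto leads: Brio's best replies are S→Large, M→Small, L→Small, XL→Small; Alto's induced payoffs 12, 14, 15, 13; outcome (L, Small), payoffs (15, 7).
If Brio leads: Alto's best replies are Small→L, Large→M; Brio's induced payoffs 7, 13; outcome (M, Large), payoffs (13, 13).
Alto gets 15 moving first and 13 moving second, so Alto prefers to move first.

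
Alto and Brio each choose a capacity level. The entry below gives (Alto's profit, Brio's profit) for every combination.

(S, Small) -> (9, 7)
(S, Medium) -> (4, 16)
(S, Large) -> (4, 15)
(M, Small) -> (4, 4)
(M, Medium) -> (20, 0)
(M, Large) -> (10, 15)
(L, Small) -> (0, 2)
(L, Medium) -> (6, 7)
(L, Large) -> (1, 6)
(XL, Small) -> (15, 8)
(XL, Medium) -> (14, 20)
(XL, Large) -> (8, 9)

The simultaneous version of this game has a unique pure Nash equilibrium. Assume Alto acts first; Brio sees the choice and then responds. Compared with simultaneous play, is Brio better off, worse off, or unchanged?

better off

Brio best-responds to each possible Alto move:
- S: Brio compares 7, 16, 15 and picks Medium; Alto would get 4.
- M: Brio compares 4, 0, 15 and picks Large; Alto would get 10.
- L: Brio compares 2, 7, 6 and picks Medium; Alto would get 6.
- XL: Brio compares 8, 20, 9 and picks Medium; Alto would get 14.
Maximizing over 4, 10, 6, 14, Alto chooses XL. Subgame-perfect outcome: (XL, Medium) with payoffs (14, 20).
For the simultaneous game, intersect best replies.
Alto's best replies: Small→XL; Medium→M; Large→M.
Brio's best replies: S→Medium; M→Large; L→Medium; XL→Medium.
The unique mutual best reply is (M, Large), giving (10, 15).
Brio earns 20 sequentially versus 15 at the Nash outcome: better off.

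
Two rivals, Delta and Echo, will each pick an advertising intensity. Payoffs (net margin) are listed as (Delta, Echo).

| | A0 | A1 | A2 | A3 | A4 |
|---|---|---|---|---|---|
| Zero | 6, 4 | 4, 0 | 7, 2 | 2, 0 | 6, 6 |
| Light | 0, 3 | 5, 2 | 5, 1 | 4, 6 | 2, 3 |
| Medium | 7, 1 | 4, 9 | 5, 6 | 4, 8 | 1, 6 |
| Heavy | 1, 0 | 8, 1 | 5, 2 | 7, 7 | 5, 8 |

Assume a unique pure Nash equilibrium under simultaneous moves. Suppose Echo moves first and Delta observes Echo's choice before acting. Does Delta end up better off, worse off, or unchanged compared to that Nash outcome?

better off

Solve by backward induction (Echo leads).
- A0: Delta compares 6, 0, 7, 1 and picks Medium; Echo would get 1.
- A1: Delta compares 4, 5, 4, 8 and picks Heavy; Echo would get 1.
- A2: Delta compares 7, 5, 5, 5 and picks Zero; Echo would get 2.
- A3: Delta compares 2, 4, 4, 7 and picks Heavy; Echo would get 7.
- A4: Delta compares 6, 2, 1, 5 and picks Zero; Echo would get 6.
Among 1, 1, 2, 7, 6, the best is 7 at A3. Subgame-perfect outcome: (Heavy, A3) with payoffs (7, 7).
Now find the simultaneous Nash equilibrium.
Delta's best replies: A0→Medium; A1→Heavy; A2→Zero; A3→Heavy; A4→Zero.
Echo's best replies: Zero→A4; Light→A3; Medium→A1; Heavy→A4.
Only (Zero, A4) has each player best-responding; Nash payoffs (6, 6).
Delta earns 7 sequentially versus 6 at the Nash outcome: better off.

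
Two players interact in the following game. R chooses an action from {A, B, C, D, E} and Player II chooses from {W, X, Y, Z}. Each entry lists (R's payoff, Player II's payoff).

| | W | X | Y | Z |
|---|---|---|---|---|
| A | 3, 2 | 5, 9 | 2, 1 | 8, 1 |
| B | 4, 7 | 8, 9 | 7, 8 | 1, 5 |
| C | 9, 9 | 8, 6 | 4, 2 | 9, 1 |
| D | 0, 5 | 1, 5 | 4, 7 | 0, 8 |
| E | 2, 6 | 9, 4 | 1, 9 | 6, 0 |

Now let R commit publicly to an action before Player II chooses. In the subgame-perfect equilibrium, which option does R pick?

C

Work backward from Player II's decision.
- A: Player II compares 2, 9, 1, 1 and picks X; R would get 5.
- B: Player II compares 7, 9, 8, 5 and picks X; R would get 8.
- C: Player II compares 9, 6, 2, 1 and picks W; R would get 9.
- D: Player II compares 5, 5, 7, 8 and picks Z; R would get 0.
- E: Player II compares 6, 4, 9, 0 and picks Y; R would get 1.
Among 5, 8, 9, 0, 1, the best is 9 at C. Subgame-perfect outcome: (C, W) with payoffs (9, 9).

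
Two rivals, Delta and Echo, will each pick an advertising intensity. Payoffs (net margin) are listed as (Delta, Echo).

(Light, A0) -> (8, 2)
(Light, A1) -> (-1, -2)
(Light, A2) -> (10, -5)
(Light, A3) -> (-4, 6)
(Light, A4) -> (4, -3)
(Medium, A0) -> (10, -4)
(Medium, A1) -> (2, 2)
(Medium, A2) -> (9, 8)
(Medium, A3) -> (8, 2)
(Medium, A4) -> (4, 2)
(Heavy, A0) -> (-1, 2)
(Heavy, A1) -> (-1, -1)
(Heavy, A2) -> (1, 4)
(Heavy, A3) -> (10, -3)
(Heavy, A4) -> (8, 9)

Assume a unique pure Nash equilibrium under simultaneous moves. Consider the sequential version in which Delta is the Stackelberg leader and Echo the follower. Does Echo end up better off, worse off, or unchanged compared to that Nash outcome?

Backward induction with Delta moving first.
- Light: BR = A3, leader payoff -4.
- Medium: BR = A2, leader payoff 9.
- Heavy: BR = A4, leader payoff 8.
Among -4, 9, 8, the best is 9 at Medium. Subgame-perfect outcome: (Medium, A2) with payoffs (9, 8).
For the simultaneous game, intersect best replies.
Delta's best replies: A0→Medium; A1→Medium; A2→Light; A3→Heavy; A4→Heavy.
Echo's best replies: Light→A3; Medium→A2; Heavy→A4.
Only (Heavy, A4) has each player best-responding; Nash payoffs (8, 9).
Echo earns 8 sequentially versus 9 at the Nash outcome: worse off.

worse off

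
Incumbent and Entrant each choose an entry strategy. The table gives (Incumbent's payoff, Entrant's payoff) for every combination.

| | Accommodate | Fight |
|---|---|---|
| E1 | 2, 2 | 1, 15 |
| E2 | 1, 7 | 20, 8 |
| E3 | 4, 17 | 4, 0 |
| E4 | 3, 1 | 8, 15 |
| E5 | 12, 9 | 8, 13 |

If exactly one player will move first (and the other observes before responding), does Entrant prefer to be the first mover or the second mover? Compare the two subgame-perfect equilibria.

first

If Incumbent leads: Entrant's best replies are E1→Fight, E2→Fight, E3→Accommodate, E4→Fight, E5→Fight; Incumbent's induced payoffs 1, 20, 4, 8, 8; outcome (E2, Fight), payoffs (20, 8).
If Entrant leads: Incumbent's best replies are Accommodate→E5, Fight→E2; Entrant's induced payoffs 9, 8; outcome (E5, Accommodate), payoffs (12, 9).
Entrant gets 9 moving first and 8 moving second, so Entrant prefers to move first.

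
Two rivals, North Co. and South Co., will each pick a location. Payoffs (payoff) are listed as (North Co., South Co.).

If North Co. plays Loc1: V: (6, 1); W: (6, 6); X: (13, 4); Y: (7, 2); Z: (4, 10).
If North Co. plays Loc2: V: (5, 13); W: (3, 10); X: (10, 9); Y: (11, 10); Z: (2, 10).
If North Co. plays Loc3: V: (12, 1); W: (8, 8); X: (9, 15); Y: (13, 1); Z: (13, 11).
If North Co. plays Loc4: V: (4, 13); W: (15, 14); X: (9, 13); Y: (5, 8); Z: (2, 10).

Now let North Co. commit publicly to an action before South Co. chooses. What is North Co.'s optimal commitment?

Solve by backward induction (North Co. leads).
- Loc1 → South Co. plays Z (best of 1, 6, 4, 2, 10); North Co. gets 4.
- Loc2 → South Co. plays V (best of 13, 10, 9, 10, 10); North Co. gets 5.
- Loc3 → South Co. plays X (best of 1, 8, 15, 1, 11); North Co. gets 9.
- Loc4 → South Co. plays W (best of 13, 14, 13, 8, 10); North Co. gets 15.
Maximizing over 4, 5, 9, 15, North Co. chooses Loc4. Subgame-perfect outcome: (Loc4, W) with payoffs (15, 14).

Loc4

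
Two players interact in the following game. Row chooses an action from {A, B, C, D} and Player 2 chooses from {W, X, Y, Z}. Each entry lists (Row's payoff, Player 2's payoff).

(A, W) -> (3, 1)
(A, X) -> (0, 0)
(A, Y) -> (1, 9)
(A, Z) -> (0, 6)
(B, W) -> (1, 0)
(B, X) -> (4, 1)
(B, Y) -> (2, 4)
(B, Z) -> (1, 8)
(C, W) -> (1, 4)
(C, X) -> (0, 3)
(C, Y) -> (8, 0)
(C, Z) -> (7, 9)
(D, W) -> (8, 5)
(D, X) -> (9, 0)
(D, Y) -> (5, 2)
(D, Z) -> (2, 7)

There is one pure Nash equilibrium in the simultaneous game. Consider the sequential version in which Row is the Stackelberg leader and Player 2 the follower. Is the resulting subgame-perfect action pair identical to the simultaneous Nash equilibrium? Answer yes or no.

yes

Player 2 best-responds to each possible Row move:
- A → Player 2 plays Y (best of 1, 0, 9, 6); Row gets 1.
- B → Player 2 plays Z (best of 0, 1, 4, 8); Row gets 1.
- C → Player 2 plays Z (best of 4, 3, 0, 9); Row gets 7.
- D → Player 2 plays Z (best of 5, 0, 2, 7); Row gets 2.
Among 1, 1, 7, 2, the best is 7 at C. Subgame-perfect outcome: (C, Z) with payoffs (7, 9).
For the simultaneous game, intersect best replies.
Row's best replies: W→D; X→D; Y→C; Z→C.
Player 2's best replies: A→Y; B→Z; C→Z; D→Z.
The unique mutual best reply is (C, Z), giving (7, 9).
Sequential outcome (C, Z) coincides with the Nash profile (C, Z).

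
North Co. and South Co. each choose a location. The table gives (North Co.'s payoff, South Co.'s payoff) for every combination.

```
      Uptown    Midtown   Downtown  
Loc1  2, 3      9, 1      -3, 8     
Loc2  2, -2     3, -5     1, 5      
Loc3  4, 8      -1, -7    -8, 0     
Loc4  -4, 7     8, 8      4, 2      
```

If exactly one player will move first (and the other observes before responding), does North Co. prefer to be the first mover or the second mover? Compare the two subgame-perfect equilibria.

first

If North Co. leads: South Co.'s best replies are Loc1→Downtown, Loc2→Downtown, Loc3→Uptown, Loc4→Midtown; North Co.'s induced payoffs -3, 1, 4, 8; outcome (Loc4, Midtown), payoffs (8, 8).
If South Co. leads: North Co.'s best replies are Uptown→Loc3, Midtown→Loc1, Downtown→Loc4; South Co.'s induced payoffs 8, 1, 2; outcome (Loc3, Uptown), payoffs (4, 8).
North Co. gets 8 moving first and 4 moving second, so North Co. prefers to move first.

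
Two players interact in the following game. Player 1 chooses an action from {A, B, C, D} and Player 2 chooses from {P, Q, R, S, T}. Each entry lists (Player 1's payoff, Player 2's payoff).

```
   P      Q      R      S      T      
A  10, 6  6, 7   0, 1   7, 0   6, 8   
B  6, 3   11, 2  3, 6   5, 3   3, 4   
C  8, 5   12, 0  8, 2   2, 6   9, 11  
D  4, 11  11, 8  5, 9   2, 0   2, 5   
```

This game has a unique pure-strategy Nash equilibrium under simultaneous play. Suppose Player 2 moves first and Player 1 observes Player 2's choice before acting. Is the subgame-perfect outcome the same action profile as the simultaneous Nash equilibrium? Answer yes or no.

yes

Solve by backward induction (Player 2 leads).
- P → Player 1 plays A (best of 10, 6, 8, 4); Player 2 gets 6.
- Q → Player 1 plays C (best of 6, 11, 12, 11); Player 2 gets 0.
- R → Player 1 plays C (best of 0, 3, 8, 5); Player 2 gets 2.
- S → Player 1 plays A (best of 7, 5, 2, 2); Player 2 gets 0.
- T → Player 1 plays C (best of 6, 3, 9, 2); Player 2 gets 11.
Among 6, 0, 2, 0, 11, the best is 11 at T. Subgame-perfect outcome: (C, T) with payoffs (9, 11).
For the simultaneous game, intersect best replies.
Player 1's best replies: P→A; Q→C; R→C; S→A; T→C.
Player 2's best replies: A→T; B→R; C→T; D→P.
Only (C, T) has each player best-responding; Nash payoffs (9, 11).
Sequential outcome (C, T) coincides with the Nash profile (C, T).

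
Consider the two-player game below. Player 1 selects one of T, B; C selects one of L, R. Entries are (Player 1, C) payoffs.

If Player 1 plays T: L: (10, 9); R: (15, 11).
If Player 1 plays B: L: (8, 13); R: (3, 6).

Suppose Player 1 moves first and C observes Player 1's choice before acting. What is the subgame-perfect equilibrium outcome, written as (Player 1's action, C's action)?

Work backward from C's decision.
- T: BR = R, leader payoff 15.
- B: BR = L, leader payoff 8.
Maximizing over 15, 8, Player 1 chooses T. Subgame-perfect outcome: (T, R) with payoffs (15, 11).

(T, R)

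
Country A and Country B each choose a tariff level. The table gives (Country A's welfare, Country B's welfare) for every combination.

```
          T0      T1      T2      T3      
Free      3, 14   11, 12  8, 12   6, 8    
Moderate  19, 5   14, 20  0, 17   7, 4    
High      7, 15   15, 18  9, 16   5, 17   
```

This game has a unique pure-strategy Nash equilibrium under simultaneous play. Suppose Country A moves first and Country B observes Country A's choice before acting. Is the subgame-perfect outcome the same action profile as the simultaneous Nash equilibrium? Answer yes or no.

Backward induction with Country A moving first.
- Free: BR = T0, leader payoff 3.
- Moderate: BR = T1, leader payoff 14.
- High: BR = T1, leader payoff 15.
Country A's induced payoffs are 3, 14, 15, so Country A commits to High. Subgame-perfect outcome: (High, T1) with payoffs (15, 18).
Now find the simultaneous Nash equilibrium.
Country A's best replies: T0→Moderate; T1→High; T2→High; T3→Moderate.
Country B's best replies: Free→T0; Moderate→T1; High→T1.
The unique mutual best reply is (High, T1), giving (15, 18).
Sequential outcome (High, T1) coincides with the Nash profile (High, T1).

yes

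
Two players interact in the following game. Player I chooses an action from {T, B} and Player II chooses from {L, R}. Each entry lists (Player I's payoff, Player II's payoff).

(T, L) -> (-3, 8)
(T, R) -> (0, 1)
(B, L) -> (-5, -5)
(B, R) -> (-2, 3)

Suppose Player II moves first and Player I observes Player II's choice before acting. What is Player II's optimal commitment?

L

Backward induction with Player II moving first.
- L: Player I compares -3, -5 and picks T; Player II would get 8.
- R: Player I compares 0, -2 and picks T; Player II would get 1.
Among 8, 1, the best is 8 at L. Subgame-perfect outcome: (T, L) with payoffs (-3, 8).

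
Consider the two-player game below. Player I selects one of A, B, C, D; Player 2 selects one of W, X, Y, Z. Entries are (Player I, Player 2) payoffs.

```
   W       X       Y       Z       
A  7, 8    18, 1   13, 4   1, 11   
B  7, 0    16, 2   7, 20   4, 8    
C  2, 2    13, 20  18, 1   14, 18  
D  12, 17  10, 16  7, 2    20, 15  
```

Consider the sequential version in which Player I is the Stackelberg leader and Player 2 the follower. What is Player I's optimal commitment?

Solve by backward induction (Player I leads).
- A → Player 2 plays Z (best of 8, 1, 4, 11); Player I gets 1.
- B → Player 2 plays Y (best of 0, 2, 20, 8); Player I gets 7.
- C → Player 2 plays X (best of 2, 20, 1, 18); Player I gets 13.
- D → Player 2 plays W (best of 17, 16, 2, 15); Player I gets 12.
Among 1, 7, 13, 12, the best is 13 at C. Subgame-perfect outcome: (C, X) with payoffs (13, 20).

C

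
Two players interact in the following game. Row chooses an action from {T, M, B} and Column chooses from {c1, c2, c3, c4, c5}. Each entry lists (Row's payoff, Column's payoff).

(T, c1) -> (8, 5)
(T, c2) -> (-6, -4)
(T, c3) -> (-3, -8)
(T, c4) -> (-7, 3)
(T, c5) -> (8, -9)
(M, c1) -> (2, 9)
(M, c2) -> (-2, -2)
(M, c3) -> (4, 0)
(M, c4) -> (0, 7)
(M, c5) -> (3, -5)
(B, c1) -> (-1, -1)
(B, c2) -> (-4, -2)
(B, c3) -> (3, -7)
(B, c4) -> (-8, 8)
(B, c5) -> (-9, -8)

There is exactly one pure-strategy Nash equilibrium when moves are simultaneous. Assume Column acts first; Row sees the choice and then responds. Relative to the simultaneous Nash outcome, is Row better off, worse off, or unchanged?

worse off

Backward induction with Column moving first.
- c1: Row compares 8, 2, -1 and picks T; Column would get 5.
- c2: Row compares -6, -2, -4 and picks M; Column would get -2.
- c3: Row compares -3, 4, 3 and picks M; Column would get 0.
- c4: Row compares -7, 0, -8 and picks M; Column would get 7.
- c5: Row compares 8, 3, -9 and picks T; Column would get -9.
Column's induced payoffs are 5, -2, 0, 7, -9, so Column commits to c4. Subgame-perfect outcome: (M, c4) with payoffs (0, 7).
Under simultaneous play:
Row's best replies: c1→T; c2→M; c3→M; c4→M; c5→T.
Column's best replies: T→c1; M→c1; B→c4.
The unique mutual best reply is (T, c1), giving (8, 5).
Row earns 0 sequentially versus 8 at the Nash outcome: worse off.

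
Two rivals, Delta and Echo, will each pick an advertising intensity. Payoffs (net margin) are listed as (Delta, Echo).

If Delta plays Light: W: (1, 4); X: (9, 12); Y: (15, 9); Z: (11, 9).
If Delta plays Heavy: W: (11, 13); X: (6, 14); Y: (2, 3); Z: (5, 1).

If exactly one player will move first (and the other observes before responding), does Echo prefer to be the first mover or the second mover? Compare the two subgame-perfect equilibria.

If Delta leads: Echo's best replies are Light→X, Heavy→X; Delta's induced payoffs 9, 6; outcome (Light, X), payoffs (9, 12).
If Echo leads: Delta's best replies are W→Heavy, X→Light, Y→Light, Z→Light; Echo's induced payoffs 13, 12, 9, 9; outcome (Heavy, W), payoffs (11, 13).
Echo gets 13 moving first and 12 moving second, so Echo prefers to move first.

first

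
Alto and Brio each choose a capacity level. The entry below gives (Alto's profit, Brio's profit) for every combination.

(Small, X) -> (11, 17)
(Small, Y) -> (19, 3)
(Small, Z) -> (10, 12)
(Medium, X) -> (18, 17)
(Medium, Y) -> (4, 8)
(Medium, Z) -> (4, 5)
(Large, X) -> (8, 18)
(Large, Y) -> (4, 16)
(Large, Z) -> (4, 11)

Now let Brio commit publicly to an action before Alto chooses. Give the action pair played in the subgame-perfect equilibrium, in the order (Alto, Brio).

(Medium, X)

Backward induction with Brio moving first.
- X: BR = Medium, leader payoff 17.
- Y: BR = Small, leader payoff 3.
- Z: BR = Small, leader payoff 12.
Maximizing over 17, 3, 12, Brio chooses X. Subgame-perfect outcome: (Medium, X) with payoffs (18, 17).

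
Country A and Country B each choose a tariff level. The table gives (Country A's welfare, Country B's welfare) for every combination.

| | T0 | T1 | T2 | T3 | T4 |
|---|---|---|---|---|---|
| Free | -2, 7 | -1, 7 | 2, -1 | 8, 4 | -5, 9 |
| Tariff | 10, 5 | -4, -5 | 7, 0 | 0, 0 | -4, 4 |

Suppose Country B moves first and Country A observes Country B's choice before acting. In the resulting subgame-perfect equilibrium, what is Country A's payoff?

Solve by backward induction (Country B leads).
- T0 → Country A plays Tariff (best of -2, 10); Country B gets 5.
- T1 → Country A plays Free (best of -1, -4); Country B gets 7.
- T2 → Country A plays Tariff (best of 2, 7); Country B gets 0.
- T3 → Country A plays Free (best of 8, 0); Country B gets 4.
- T4 → Country A plays Tariff (best of -5, -4); Country B gets 4.
Maximizing over 5, 7, 0, 4, 4, Country B chooses T1. Subgame-perfect outcome: (Free, T1) with payoffs (-1, 7).

-1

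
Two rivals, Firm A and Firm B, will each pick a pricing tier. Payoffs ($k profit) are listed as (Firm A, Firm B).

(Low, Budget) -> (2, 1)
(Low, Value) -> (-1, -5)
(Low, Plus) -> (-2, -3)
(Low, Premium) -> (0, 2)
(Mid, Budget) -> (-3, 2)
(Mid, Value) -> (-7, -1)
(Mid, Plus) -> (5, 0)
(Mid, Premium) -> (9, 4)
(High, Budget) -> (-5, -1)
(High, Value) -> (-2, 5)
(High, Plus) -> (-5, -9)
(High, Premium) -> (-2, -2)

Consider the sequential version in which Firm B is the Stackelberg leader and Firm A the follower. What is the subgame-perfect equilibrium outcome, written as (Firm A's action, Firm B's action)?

Firm A best-responds to each possible Firm B move:
- Budget: BR = Low, leader payoff 1.
- Value: BR = Low, leader payoff -5.
- Plus: BR = Mid, leader payoff 0.
- Premium: BR = Mid, leader payoff 4.
Among 1, -5, 0, 4, the best is 4 at Premium. Subgame-perfect outcome: (Mid, Premium) with payoffs (9, 4).

(Mid, Premium)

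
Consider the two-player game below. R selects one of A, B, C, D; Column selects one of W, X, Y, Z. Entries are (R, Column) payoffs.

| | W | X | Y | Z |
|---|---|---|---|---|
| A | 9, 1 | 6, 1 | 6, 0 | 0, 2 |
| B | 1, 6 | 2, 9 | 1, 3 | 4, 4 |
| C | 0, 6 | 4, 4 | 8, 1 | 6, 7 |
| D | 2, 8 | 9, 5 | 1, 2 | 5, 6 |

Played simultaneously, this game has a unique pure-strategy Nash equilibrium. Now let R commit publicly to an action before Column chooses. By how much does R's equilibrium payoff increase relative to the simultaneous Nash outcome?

Work backward from Column's decision.
- A → Column plays Z (best of 1, 1, 0, 2); R gets 0.
- B → Column plays X (best of 6, 9, 3, 4); R gets 2.
- C → Column plays Z (best of 6, 4, 1, 7); R gets 6.
- D → Column plays W (best of 8, 5, 2, 6); R gets 2.
Among 0, 2, 6, 2, the best is 6 at C. Subgame-perfect outcome: (C, Z) with payoffs (6, 7).
Now find the simultaneous Nash equilibrium.
R's best replies: W→A; X→D; Y→C; Z→C.
Column's best replies: A→Z; B→X; C→Z; D→W.
Only (C, Z) has each player best-responding; Nash payoffs (6, 7).
R's commitment gain: 6 − 6 = 0.

0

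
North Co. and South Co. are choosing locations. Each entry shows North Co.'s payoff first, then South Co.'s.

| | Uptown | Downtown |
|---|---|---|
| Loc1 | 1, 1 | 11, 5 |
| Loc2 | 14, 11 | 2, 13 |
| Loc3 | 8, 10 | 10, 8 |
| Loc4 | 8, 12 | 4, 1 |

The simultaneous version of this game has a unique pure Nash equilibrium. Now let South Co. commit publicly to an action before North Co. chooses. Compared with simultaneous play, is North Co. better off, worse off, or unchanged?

Work backward from North Co.'s decision.
- Uptown → North Co. plays Loc2 (best of 1, 14, 8, 8); South Co. gets 11.
- Downtown → North Co. plays Loc1 (best of 11, 2, 10, 4); South Co. gets 5.
Maximizing over 11, 5, South Co. chooses Uptown. Subgame-perfect outcome: (Loc2, Uptown) with payoffs (14, 11).
For the simultaneous game, intersect best replies.
North Co.'s best replies: Uptown→Loc2; Downtown→Loc1.
South Co.'s best replies: Loc1→Downtown; Loc2→Downtown; Loc3→Uptown; Loc4→Uptown.
The unique mutual best reply is (Loc1, Downtown), giving (11, 5).
North Co. earns 14 sequentially versus 11 at the Nash outcome: better off.

better off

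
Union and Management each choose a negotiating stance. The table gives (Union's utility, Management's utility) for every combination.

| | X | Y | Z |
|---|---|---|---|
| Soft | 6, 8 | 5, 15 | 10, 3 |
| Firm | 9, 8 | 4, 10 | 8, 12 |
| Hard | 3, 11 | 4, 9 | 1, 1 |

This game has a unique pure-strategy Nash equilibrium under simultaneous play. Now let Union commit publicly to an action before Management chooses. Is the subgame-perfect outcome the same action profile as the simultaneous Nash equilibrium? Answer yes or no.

Management best-responds to each possible Union move:
- Soft → Management plays Y (best of 8, 15, 3); Union gets 5.
- Firm → Management plays Z (best of 8, 10, 12); Union gets 8.
- Hard → Management plays X (best of 11, 9, 1); Union gets 3.
Among 5, 8, 3, the best is 8 at Firm. Subgame-perfect outcome: (Firm, Z) with payoffs (8, 12).
Now find the simultaneous Nash equilibrium.
Union's best replies: X→Firm; Y→Soft; Z→Soft.
Management's best replies: Soft→Y; Firm→Z; Hard→X.
The unique mutual best reply is (Soft, Y), giving (5, 15).
Sequential outcome (Firm, Z) differs from the Nash profile (Soft, Y).

no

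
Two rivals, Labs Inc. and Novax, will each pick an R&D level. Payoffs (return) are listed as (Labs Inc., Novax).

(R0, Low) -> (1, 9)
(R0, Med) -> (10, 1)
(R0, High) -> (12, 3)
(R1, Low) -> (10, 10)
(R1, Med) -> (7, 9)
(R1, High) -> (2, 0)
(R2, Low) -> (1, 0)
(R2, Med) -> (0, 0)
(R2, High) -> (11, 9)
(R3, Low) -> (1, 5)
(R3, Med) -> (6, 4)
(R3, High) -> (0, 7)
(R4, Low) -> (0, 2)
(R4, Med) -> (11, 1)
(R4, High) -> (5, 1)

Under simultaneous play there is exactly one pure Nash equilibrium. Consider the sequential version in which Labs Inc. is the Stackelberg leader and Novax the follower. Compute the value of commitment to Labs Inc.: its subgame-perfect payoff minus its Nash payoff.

Work backward from Novax's decision.
- R0: BR = Low, leader payoff 1.
- R1: BR = Low, leader payoff 10.
- R2: BR = High, leader payoff 11.
- R3: BR = High, leader payoff 0.
- R4: BR = Low, leader payoff 0.
Maximizing over 1, 10, 11, 0, 0, Labs Inc. chooses R2. Subgame-perfect outcome: (R2, High) with payoffs (11, 9).
Under simultaneous play:
Labs Inc.'s best replies: Low→R1; Med→R4; High→R0.
Novax's best replies: R0→Low; R1→Low; R2→High; R3→High; R4→Low.
The unique mutual best reply is (R1, Low), giving (10, 10).
Labs Inc.'s commitment gain: 11 − 10 = 1.

1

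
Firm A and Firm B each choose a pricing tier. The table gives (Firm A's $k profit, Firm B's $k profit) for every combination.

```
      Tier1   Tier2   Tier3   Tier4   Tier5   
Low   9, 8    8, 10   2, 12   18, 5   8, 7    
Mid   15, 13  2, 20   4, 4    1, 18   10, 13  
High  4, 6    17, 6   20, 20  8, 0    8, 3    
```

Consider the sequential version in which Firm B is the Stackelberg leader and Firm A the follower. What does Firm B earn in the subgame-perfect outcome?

Firm A best-responds to each possible Firm B move:
- Tier1: BR = Mid, leader payoff 13.
- Tier2: BR = High, leader payoff 6.
- Tier3: BR = High, leader payoff 20.
- Tier4: BR = Low, leader payoff 5.
- Tier5: BR = Mid, leader payoff 13.
Among 13, 6, 20, 5, 13, the best is 20 at Tier3. Subgame-perfect outcome: (High, Tier3) with payoffs (20, 20).

20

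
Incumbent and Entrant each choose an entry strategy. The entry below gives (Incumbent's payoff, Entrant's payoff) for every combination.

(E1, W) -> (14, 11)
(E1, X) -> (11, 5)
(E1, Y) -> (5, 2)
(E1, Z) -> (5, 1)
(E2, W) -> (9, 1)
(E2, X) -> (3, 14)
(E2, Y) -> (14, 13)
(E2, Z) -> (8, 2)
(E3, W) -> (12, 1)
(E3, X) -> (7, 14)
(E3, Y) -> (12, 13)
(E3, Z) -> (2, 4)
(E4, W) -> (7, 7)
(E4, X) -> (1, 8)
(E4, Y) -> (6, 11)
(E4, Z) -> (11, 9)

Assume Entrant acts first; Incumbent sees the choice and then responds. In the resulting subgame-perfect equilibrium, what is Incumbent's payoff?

Work backward from Incumbent's decision.
- W → Incumbent plays E1 (best of 14, 9, 12, 7); Entrant gets 11.
- X → Incumbent plays E1 (best of 11, 3, 7, 1); Entrant gets 5.
- Y → Incumbent plays E2 (best of 5, 14, 12, 6); Entrant gets 13.
- Z → Incumbent plays E4 (best of 5, 8, 2, 11); Entrant gets 9.
Among 11, 5, 13, 9, the best is 13 at Y. Subgame-perfect outcome: (E2, Y) with payoffs (14, 13).

14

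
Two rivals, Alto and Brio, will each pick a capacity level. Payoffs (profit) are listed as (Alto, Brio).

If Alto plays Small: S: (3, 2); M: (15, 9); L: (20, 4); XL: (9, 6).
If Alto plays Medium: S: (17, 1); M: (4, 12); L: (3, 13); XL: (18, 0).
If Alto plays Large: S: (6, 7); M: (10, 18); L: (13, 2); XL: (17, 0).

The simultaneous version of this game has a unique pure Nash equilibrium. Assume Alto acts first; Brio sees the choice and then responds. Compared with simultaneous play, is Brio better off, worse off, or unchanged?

Brio best-responds to each possible Alto move:
- Small: BR = M, leader payoff 15.
- Medium: BR = L, leader payoff 3.
- Large: BR = M, leader payoff 10.
Maximizing over 15, 3, 10, Alto chooses Small. Subgame-perfect outcome: (Small, M) with payoffs (15, 9).
For the simultaneous game, intersect best replies.
Alto's best replies: S→Medium; M→Small; L→Small; XL→Medium.
Brio's best replies: Small→M; Medium→L; Large→M.
Only (Small, M) has each player best-responding; Nash payoffs (15, 9).
Brio earns 9 sequentially versus 9 at the Nash outcome: unchanged.

unchanged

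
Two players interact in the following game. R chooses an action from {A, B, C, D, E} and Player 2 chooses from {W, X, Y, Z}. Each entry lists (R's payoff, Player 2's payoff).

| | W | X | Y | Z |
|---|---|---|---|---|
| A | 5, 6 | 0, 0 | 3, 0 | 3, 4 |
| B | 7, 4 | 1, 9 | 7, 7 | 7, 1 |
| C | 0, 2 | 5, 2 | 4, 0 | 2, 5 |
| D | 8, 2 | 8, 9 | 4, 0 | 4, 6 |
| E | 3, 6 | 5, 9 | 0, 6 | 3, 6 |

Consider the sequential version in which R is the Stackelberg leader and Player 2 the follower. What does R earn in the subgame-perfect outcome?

8

Player 2 best-responds to each possible R move:
- A: BR = W, leader payoff 5.
- B: BR = X, leader payoff 1.
- C: BR = Z, leader payoff 2.
- D: BR = X, leader payoff 8.
- E: BR = X, leader payoff 5.
Among 5, 1, 2, 8, 5, the best is 8 at D. Subgame-perfect outcome: (D, X) with payoffs (8, 9).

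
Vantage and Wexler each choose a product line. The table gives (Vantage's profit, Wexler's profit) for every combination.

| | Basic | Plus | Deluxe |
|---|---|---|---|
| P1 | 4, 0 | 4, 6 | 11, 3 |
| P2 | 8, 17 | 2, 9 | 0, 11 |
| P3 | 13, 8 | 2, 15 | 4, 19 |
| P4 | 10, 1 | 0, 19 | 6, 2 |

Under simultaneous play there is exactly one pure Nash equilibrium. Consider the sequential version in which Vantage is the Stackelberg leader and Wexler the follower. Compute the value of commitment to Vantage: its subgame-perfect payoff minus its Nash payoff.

Solve by backward induction (Vantage leads).
- P1 → Wexler plays Plus (best of 0, 6, 3); Vantage gets 4.
- P2 → Wexler plays Basic (best of 17, 9, 11); Vantage gets 8.
- P3 → Wexler plays Deluxe (best of 8, 15, 19); Vantage gets 4.
- P4 → Wexler plays Plus (best of 1, 19, 2); Vantage gets 0.
Vantage's induced payoffs are 4, 8, 4, 0, so Vantage commits to P2. Subgame-perfect outcome: (P2, Basic) with payoffs (8, 17).
Under simultaneous play:
Vantage's best replies: Basic→P3; Plus→P1; Deluxe→P1.
Wexler's best replies: P1→Plus; P2→Basic; P3→Deluxe; P4→Plus.
The unique mutual best reply is (P1, Plus), giving (4, 6).
Vantage's commitment gain: 8 − 4 = 4.

4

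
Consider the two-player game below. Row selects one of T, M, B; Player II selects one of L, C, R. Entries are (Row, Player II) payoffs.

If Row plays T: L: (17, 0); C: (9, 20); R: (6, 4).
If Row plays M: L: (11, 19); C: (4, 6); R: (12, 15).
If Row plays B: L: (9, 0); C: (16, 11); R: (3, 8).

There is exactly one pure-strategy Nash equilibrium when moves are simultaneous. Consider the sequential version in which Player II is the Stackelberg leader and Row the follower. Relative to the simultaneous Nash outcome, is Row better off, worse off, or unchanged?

worse off

Row best-responds to each possible Player II move:
- L: BR = T, leader payoff 0.
- C: BR = B, leader payoff 11.
- R: BR = M, leader payoff 15.
Maximizing over 0, 11, 15, Player II chooses R. Subgame-perfect outcome: (M, R) with payoffs (12, 15).
Now find the simultaneous Nash equilibrium.
Row's best replies: L→T; C→B; R→M.
Player II's best replies: T→C; M→L; B→C.
Only (B, C) has each player best-responding; Nash payoffs (16, 11).
Row earns 12 sequentially versus 16 at the Nash outcome: worse off.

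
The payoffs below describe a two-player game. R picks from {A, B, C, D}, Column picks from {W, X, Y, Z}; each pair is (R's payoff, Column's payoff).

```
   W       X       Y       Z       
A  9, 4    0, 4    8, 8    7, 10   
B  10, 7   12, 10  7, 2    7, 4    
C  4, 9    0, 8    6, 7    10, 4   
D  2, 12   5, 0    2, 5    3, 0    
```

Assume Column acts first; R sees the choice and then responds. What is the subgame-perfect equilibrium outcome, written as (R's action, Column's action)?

(B, X)

Work backward from R's decision.
- W → R plays B (best of 9, 10, 4, 2); Column gets 7.
- X → R plays B (best of 0, 12, 0, 5); Column gets 10.
- Y → R plays A (best of 8, 7, 6, 2); Column gets 8.
- Z → R plays C (best of 7, 7, 10, 3); Column gets 4.
Column's induced payoffs are 7, 10, 8, 4, so Column commits to X. Subgame-perfect outcome: (B, X) with payoffs (12, 10).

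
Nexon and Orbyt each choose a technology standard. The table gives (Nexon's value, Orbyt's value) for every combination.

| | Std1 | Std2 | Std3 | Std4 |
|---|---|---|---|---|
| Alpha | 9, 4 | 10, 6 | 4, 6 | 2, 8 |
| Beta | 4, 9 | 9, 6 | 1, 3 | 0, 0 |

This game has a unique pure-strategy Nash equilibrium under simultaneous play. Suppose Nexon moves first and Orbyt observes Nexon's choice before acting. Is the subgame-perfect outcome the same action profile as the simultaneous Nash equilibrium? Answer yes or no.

no

Orbyt best-responds to each possible Nexon move:
- Alpha: BR = Std4, leader payoff 2.
- Beta: BR = Std1, leader payoff 4.
Nexon's induced payoffs are 2, 4, so Nexon commits to Beta. Subgame-perfect outcome: (Beta, Std1) with payoffs (4, 9).
Under simultaneous play:
Nexon's best replies: Std1→Alpha; Std2→Alpha; Std3→Alpha; Std4→Alpha.
Orbyt's best replies: Alpha→Std4; Beta→Std1.
The unique mutual best reply is (Alpha, Std4), giving (2, 8).
Sequential outcome (Beta, Std1) differs from the Nash profile (Alpha, Std4).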